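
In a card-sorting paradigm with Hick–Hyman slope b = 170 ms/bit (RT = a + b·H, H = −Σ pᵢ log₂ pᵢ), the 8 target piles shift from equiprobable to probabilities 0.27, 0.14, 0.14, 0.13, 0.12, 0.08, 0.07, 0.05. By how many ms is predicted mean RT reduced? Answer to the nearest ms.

29 ms

The RT saving is b·ΔH. Equiprobable H₀ = log₂(8) = 3.0000 bits; with the given probabilities H = 2.8301 bits.
b·(H₀ − H) = 170 × (3.0000 − 2.8301) = 28.88 ms.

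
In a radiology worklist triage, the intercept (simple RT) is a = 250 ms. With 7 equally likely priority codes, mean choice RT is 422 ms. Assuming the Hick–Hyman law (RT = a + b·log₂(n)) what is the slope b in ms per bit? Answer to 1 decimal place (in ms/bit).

7 alternatives carry log₂ 7 = 2.8074 bits; the choice cost is 422 − 250 = 172 ms, so b = 172/2.8074 = 61.268 ms/bit.

61.3 ms/bit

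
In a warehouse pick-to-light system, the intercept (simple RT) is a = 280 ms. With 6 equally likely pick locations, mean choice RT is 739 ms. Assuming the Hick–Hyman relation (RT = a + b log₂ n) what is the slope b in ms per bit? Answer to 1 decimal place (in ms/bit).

log₂(6) = 2.5850 bits.
b = (RT − a)/log₂ n = (739 − 280) / 2.5850 = 177.565 ms/bit.

177.6 ms/bit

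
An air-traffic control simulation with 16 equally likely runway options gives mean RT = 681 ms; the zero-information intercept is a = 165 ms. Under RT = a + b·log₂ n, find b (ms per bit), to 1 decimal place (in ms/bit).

16 alternatives carry log₂ 16 = 4 bits; the choice cost is 681 − 165 = 516 ms, so b = 516/4 = 129.000 ms/bit.

129.0 ms/bit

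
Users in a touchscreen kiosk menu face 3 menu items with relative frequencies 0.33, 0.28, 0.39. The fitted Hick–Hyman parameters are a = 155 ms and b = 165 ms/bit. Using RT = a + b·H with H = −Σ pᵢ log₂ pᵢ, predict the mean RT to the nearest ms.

Entropy contributions −pᵢ log₂ pᵢ: 0.5278, 0.5142, 0.5298; sum H = 1.5718 bits.
RT = a + bH = 155 + 165·1.5718 = 414.35 ms.

414 ms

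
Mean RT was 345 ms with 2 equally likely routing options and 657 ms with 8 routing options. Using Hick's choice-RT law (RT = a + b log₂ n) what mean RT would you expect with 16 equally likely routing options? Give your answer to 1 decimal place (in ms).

Solve the two-equation system in a and b:
  b = (657 − 345) / (log₂ 8 − log₂ 2) = 312 / (3 − 1) = 156.000 ms/bit
  a = 345 − 156.000 × 1 = 189.000 ms
Then RT(16) = 189.000 + 156.000 × log₂ 16 = 189.000 + 156.000 × 4 ≈ 813.000 ms.

813.0 ms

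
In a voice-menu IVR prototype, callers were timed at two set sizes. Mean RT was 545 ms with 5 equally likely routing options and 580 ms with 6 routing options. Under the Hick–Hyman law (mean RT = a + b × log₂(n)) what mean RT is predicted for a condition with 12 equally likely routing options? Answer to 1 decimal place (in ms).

Fit slope and intercept:
  b = (580 − 545) / (log₂ 6 − log₂ 5) = 35 / (2.5850 − 2.3219) = 133.062 ms/bit
  a = 545 − 133.062 × 2.3219 = 236.039 ms
Then RT(12) = 236.039 + 133.062 × log₂ 12 = 236.039 + 133.062 × 3.5850 ≈ 713.062 ms.

713.1 ms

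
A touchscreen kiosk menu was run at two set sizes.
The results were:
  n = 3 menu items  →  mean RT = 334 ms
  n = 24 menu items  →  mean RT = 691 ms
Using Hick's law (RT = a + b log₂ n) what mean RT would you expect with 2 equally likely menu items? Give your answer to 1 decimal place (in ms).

Fit slope and intercept:
  b = (691 − 334) / (log₂ 24 − log₂ 3) = 357 / (4.5850 − 1.5850) = 119.000 ms/bit
  a = 334 − 119.000 × 1.5850 = 145.389 ms
Then RT(2) = 145.389 + 119.000 × log₂ 2 = 145.389 + 119.000 × 1 ≈ 264.389 ms.

264.4 ms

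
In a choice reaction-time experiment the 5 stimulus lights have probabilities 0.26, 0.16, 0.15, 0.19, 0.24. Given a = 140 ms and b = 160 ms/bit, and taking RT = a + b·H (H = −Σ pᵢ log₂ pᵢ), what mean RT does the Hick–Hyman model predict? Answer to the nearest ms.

H = 0.26·log₂(1/0.26) + 0.16·log₂(1/0.16) + 0.15·log₂(1/0.15) + 0.19·log₂(1/0.19) + 0.24·log₂(1/0.24) = 2.2882 bits.
RT = 140 + 160 × 2.2882 = 506.11 ms.

506 ms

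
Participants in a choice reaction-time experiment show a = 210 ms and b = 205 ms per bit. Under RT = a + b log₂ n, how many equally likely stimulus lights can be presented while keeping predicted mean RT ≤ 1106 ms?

20

Set 210 + 205·log₂ n ≤ 1106 → log₂ n ≤ (1106 − 210)/205 = 4.3707.
So n ≤ 2^4.3707 = 20.688; the largest integer n is 20.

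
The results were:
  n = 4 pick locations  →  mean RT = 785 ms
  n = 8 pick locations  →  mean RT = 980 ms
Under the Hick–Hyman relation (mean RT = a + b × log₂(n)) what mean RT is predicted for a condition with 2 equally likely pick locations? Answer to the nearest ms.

590 ms

With log₂ n on the abscissa the relation is linear; from the two conditions:
  b = (980 − 785) / (log₂ 8 − log₂ 4) = 195 / (3 − 2) = 195 ms/bit
  a = 785 − 195 × 2 = 395 ms
Then RT(2) = 395 + 195 × log₂ 2 = 395 + 195 × 1 ≈ 590.000 ms.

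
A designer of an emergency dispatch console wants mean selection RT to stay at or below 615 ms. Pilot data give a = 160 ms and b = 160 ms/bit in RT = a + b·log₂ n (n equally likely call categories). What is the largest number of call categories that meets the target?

7

Information budget: (615 − 160)/160 = 2.8438 bits, so n ≤ 2^2.8438 = 7.179 → at most 7.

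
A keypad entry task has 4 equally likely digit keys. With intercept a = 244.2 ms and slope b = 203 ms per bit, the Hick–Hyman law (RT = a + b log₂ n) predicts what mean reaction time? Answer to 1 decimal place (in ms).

650.2 ms

log₂(4) = 2 bits, so RT = 244.2 + 203 × 2 ≈ 650.200 ms.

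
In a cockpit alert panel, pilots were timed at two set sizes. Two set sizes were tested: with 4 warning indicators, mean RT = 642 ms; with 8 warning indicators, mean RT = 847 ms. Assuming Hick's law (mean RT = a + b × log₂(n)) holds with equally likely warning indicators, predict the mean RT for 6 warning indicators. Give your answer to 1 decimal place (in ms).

With log₂ n on the abscissa the relation is linear; from the two conditions:
  b = (847 − 642) / (log₂ 8 − log₂ 4) = 205 / (3 − 2) = 205.000 ms/bit
  a = 642 − 205.000 × 2 = 232.000 ms
Then RT(6) = 232.000 + 205.000 × log₂ 6 = 232.000 + 205.000 × 2.5850 ≈ 761.917 ms.

761.9 ms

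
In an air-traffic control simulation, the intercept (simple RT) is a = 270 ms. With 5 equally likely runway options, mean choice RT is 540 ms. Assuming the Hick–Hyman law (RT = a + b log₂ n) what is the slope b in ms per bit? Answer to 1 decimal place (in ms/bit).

116.3 ms/bit

log₂(5) = 2.3219 bits.
b = (RT − a)/log₂ n = (540 − 270) / 2.3219 = 116.283 ms/bit.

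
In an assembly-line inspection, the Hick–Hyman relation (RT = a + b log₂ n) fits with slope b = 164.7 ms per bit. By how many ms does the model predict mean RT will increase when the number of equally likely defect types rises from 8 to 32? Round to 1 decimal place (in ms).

The intercept a cancels: ΔRT = b·(log₂ n₂ − log₂ n₁) = b·log₂(n₂/n₁).
log₂(32) − log₂(8) = log₂(32/8) = log₂(4) = 2.
ΔRT = 164.7 × 2.0000 = 329.400 ms.

329.4 ms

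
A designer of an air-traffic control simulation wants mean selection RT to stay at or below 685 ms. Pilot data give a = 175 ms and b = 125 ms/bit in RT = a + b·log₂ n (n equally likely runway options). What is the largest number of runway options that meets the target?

Information budget: (685 − 175)/125 = 4.0800 bits, so n ≤ 2^4.0800 = 16.912 → at most 16.

16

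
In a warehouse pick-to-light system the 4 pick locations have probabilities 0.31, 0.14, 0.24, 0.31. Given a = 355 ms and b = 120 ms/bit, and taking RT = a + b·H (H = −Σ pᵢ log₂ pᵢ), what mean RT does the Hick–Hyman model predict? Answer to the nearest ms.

588 ms

Entropy contributions −pᵢ log₂ pᵢ: 0.5238, 0.3971, 0.4941, 0.5238; sum H = 1.9388 bits.
RT = a + bH = 355 + 120·1.9388 = 587.66 ms.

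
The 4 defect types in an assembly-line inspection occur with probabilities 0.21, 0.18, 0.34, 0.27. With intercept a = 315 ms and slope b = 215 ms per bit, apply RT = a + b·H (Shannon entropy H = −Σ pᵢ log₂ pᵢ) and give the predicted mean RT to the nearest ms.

H = 0.21·log₂(1/0.21) + 0.18·log₂(1/0.18) + 0.34·log₂(1/0.34) + 0.27·log₂(1/0.27) = 1.9573 bits.
RT = 315 + 215 × 1.9573 = 735.83 ms.

736 ms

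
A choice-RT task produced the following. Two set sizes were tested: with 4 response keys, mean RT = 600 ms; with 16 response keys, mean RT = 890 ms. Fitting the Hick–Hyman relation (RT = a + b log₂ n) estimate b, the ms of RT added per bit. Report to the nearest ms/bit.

Slope: b = (890 − 600) / (log₂ 16 − log₂ 4) = 290/2.0000 = 145 ms/bit.

145 ms/bit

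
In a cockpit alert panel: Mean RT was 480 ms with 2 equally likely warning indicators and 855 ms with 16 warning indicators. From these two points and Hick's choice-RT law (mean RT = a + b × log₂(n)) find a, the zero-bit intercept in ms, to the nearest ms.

The slope on a log₂ axis is (855 − 480) / (4 − 1) = 125 ms/bit.
a = RT₁ − b·log₂ n₁ = 480 − 125 × 1 = 355.000 ms.

355 ms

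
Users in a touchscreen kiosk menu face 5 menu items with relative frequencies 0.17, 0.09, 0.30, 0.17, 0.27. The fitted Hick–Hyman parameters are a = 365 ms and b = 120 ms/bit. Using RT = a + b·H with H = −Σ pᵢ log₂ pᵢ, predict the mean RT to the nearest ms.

Entropy contributions −pᵢ log₂ pᵢ: 0.4346, 0.3127, 0.5211, 0.4346, 0.5100; sum H = 2.2129 bits.
RT = a + bH = 365 + 120·2.2129 = 630.55 ms.

631 ms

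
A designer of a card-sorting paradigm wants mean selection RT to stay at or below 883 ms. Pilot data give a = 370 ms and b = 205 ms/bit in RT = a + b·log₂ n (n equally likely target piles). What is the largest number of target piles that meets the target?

5

Information budget: (883 − 370)/205 = 2.5024 bits, so n ≤ 2^2.5024 = 5.666 → at most 5.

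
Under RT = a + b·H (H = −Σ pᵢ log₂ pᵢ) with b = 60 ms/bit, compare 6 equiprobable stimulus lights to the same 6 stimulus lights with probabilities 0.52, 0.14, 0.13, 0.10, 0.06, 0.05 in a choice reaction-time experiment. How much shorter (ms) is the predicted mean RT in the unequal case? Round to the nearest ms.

The RT saving is b·ΔH. Equiprobable H₀ = log₂(6) = 2.5850 bits; with the given probabilities H = 2.0622 bits.
b·(H₀ − H) = 60 × (2.5850 − 2.0622) = 31.37 ms.

31 ms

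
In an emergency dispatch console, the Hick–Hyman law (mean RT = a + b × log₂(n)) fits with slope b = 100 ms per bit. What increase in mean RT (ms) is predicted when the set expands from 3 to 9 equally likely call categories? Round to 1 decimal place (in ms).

158.5 ms

The intercept a cancels: ΔRT = b·(log₂ n₂ − log₂ n₁) = b·log₂(n₂/n₁).
log₂(9) − log₂(3) = 3.1699 − 1.5850 = 1.5850.
ΔRT = 100 × 1.5850 = 158.496 ms.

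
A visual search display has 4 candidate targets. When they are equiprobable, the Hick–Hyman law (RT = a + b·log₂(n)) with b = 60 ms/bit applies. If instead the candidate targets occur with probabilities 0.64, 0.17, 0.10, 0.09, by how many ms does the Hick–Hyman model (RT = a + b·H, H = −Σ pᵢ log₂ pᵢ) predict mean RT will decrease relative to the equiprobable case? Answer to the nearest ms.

31 ms

Equiprobable entropy H₀ = log₂ 4 = 2.0000 bits.
Skewed entropy H = −Σ pᵢ log₂ pᵢ = 1.4915 bits.
ΔRT = b·(H₀ − H) = 60 × 0.5085 = 30.51 ms.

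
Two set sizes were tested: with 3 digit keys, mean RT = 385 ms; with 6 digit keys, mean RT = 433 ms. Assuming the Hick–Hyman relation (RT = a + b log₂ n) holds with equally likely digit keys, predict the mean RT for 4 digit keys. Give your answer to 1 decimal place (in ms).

RT is linear in log₂ n, so two points fix the line:
  b = (433 − 385) / (log₂ 6 − log₂ 3) = 48 / (2.5850 − 1.5850) = 48.000 ms/bit
  a = 385 − 48.000 × 1.5850 = 308.922 ms
Then RT(4) = 308.922 + 48.000 × log₂ 4 = 308.922 + 48.000 × 2 ≈ 404.922 ms.

404.9 ms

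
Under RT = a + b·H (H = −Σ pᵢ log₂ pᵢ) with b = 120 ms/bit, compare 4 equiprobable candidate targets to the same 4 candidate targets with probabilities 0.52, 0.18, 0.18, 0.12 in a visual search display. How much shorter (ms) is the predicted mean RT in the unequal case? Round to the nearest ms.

Equiprobable entropy H₀ = log₂ 4 = 2.0000 bits.
Skewed entropy H = −Σ pᵢ log₂ pᵢ = 1.7483 bits.
ΔRT = b·(H₀ − H) = 120 × 0.2517 = 30.21 ms.

30 ms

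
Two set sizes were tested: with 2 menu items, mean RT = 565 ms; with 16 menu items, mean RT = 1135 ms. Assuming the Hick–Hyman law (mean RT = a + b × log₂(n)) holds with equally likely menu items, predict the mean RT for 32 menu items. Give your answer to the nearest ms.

1325 ms

RT is linear in log₂ n, so two points fix the line:
  b = (1135 − 565) / (log₂ 16 − log₂ 2) = 570 / (4 − 1) = 190 ms/bit
  a = 565 − 190 × 1 = 375 ms
Then RT(32) = 375 + 190 × log₂ 32 = 375 + 190 × 5 ≈ 1325.000 ms.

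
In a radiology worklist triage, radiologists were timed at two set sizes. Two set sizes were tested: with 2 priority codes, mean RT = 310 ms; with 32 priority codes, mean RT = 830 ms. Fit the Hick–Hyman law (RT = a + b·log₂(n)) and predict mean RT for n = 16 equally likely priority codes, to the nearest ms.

RT is linear in log₂ n, so two points fix the line:
  b = (830 − 310) / (log₂ 32 − log₂ 2) = 520 / (5 − 1) = 130 ms/bit
  a = 310 − 130 × 1 = 180 ms
Then RT(16) = 180 + 130 × log₂ 16 = 180 + 130 × 4 ≈ 700.000 ms.

700 ms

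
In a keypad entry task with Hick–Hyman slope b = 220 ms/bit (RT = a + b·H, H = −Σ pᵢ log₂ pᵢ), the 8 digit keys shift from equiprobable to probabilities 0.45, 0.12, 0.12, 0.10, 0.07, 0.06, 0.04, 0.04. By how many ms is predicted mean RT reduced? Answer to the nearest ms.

117 ms

The RT saving is b·ΔH. Equiprobable H₀ = log₂(8) = 3.0000 bits; with the given probabilities H = 2.4683 bits.
b·(H₀ − H) = 220 × (3.0000 − 2.4683) = 116.97 ms.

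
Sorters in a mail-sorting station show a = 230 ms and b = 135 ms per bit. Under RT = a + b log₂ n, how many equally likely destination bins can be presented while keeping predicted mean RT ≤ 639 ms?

8

Information budget: (639 − 230)/135 = 3.0296 bits, so n ≤ 2^3.0296 = 8.166 → at most 8.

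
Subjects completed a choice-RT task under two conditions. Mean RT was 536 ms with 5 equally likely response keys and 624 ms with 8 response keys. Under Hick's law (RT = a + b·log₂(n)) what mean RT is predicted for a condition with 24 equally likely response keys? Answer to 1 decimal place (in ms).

With log₂ n on the abscissa the relation is linear; from the two conditions:
  b = (624 − 536) / (log₂ 8 − log₂ 5) = 88 / (3 − 2.3219) = 129.780 ms/bit
  a = 536 − 129.780 × 2.3219 = 234.661 ms
Then RT(24) = 234.661 + 129.780 × log₂ 24 = 234.661 + 129.780 × 4.5850 ≈ 829.696 ms.

829.7 ms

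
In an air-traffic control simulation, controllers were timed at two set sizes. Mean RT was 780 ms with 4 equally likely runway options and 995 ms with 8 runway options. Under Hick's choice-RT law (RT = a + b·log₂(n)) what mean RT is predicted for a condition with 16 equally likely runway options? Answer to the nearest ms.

1210 ms

RT is linear in log₂ n, so two points fix the line:
  b = (995 − 780) / (log₂ 8 − log₂ 4) = 215 / (3 − 2) = 215 ms/bit
  a = 780 − 215 × 2 = 350 ms
Then RT(16) = 350 + 215 × log₂ 16 = 350 + 215 × 4 ≈ 1210.000 ms.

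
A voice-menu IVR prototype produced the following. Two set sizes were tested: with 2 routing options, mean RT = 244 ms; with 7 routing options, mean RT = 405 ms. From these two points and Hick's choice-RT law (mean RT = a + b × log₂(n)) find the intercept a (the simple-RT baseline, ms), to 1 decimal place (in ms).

154.9 ms

The slope on a log₂ axis is (405 − 244) / (2.8074 − 1) = 89.080 ms/bit.
a = RT₁ − b·log₂ n₁ = 244 − 89.080 × 1 = 154.920 ms.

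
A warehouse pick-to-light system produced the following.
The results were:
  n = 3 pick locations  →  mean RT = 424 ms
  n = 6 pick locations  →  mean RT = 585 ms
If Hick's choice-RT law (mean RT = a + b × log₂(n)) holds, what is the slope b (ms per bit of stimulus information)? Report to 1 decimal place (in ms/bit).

161.0 ms/bit

Slope: b = (585 − 424) / (log₂ 6 − log₂ 3) = 161/1.0000 = 161.000 ms/bit.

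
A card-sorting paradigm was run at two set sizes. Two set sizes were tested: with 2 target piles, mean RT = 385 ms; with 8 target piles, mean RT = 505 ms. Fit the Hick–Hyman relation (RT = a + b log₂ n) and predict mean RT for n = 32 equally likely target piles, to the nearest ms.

RT is linear in log₂ n, so two points fix the line:
  b = (505 − 385) / (log₂ 8 − log₂ 2) = 120 / (3 − 1) = 60 ms/bit
  a = 385 − 60 × 1 = 325 ms
Then RT(32) = 325 + 60 × log₂ 32 = 325 + 60 × 5 ≈ 625.000 ms.

625 ms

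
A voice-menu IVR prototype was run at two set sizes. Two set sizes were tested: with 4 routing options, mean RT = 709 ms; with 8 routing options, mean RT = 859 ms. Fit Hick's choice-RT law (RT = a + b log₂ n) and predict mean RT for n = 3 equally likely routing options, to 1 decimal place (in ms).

With log₂ n on the abscissa the relation is linear; from the two conditions:
  b = (859 − 709) / (log₂ 8 − log₂ 4) = 150 / (3 − 2) = 150.000 ms/bit
  a = 709 − 150.000 × 2 = 409.000 ms
Then RT(3) = 409.000 + 150.000 × log₂ 3 = 409.000 + 150.000 × 1.5850 ≈ 646.744 ms.

646.7 ms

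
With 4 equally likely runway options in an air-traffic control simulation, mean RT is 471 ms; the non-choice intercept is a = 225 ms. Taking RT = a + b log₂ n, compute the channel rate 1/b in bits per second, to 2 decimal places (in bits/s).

8.13 bits/s

b = (471 − 225)/log₂ 4 = 246/2 = 123.000 ms per bit = 0.12300 s/bit; the reciprocal is 8.130 bits/s.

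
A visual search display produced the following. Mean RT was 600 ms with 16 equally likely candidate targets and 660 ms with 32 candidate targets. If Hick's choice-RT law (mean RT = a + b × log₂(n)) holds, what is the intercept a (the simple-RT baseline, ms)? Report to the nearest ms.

360 ms

b = (RT₂ − RT₁)/(log₂ n₂ − log₂ n₁) = (660 − 600)/(5 − 4) = 60 ms/bit.
Intercept: a = 600 − 60·log₂(16) = 360.000 ms.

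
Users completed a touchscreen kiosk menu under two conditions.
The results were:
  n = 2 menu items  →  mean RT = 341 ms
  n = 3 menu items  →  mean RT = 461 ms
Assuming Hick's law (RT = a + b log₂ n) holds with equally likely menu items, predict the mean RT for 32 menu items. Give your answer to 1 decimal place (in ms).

With log₂ n on the abscissa the relation is linear; from the two conditions:
  b = (461 − 341) / (log₂ 3 − log₂ 2) = 120 / (1.5850 − 1) = 205.141 ms/bit
  a = 341 − 205.141 × 1 = 135.859 ms
Then RT(32) = 135.859 + 205.141 × log₂ 32 = 135.859 + 205.141 × 5 ≈ 1161.565 ms.

1161.6 ms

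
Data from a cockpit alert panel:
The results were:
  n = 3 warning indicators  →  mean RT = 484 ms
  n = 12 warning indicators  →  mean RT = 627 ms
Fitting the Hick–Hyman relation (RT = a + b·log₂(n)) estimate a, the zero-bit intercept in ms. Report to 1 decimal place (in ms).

370.7 ms

Slope: b = (627 − 484) / (log₂ 12 − log₂ 3) = 143/2.0000 = 71.500 ms/bit.
Intercept: a = 484 − 71.500·log₂(3) = 370.675 ms.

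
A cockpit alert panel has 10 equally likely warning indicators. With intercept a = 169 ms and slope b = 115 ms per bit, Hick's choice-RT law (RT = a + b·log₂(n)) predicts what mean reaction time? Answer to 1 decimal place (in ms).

log₂(10) = 3.3219 bits, so RT = 169 + 115 × 3.3219 ≈ 551.022 ms.

551.0 ms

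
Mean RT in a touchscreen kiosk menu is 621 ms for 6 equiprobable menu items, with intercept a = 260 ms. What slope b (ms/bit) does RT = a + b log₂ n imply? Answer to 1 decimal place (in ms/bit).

log₂(6) = 2.5850 bits.
b = (RT − a)/log₂ n = (621 − 260) / 2.5850 = 139.654 ms/bit.

139.7 ms/bit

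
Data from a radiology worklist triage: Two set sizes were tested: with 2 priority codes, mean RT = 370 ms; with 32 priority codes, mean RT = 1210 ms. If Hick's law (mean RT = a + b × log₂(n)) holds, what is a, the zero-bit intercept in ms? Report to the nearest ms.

160 ms

Slope: b = (1210 − 370) / (log₂ 32 − log₂ 2) = 840/4.0000 = 210 ms/bit.
a = RT₁ − b·log₂ n₁ = 370 − 210 × 1 = 160.000 ms.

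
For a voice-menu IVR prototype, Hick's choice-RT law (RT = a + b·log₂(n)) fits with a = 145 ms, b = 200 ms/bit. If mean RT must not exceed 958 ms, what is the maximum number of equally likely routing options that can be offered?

Information budget: (958 − 145)/200 = 4.0650 bits, so n ≤ 2^4.0650 = 16.737 → at most 16.

16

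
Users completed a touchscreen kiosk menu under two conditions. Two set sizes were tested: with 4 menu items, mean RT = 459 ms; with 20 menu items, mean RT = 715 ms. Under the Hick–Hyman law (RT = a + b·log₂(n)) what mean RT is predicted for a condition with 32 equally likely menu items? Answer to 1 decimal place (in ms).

Solve the two-equation system in a and b:
  b = (715 − 459) / (log₂ 20 − log₂ 4) = 256 / (4.3219 − 2) = 110.253 ms/bit
  a = 459 − 110.253 × 2 = 238.494 ms
Then RT(32) = 238.494 + 110.253 × log₂ 32 = 238.494 + 110.253 × 5 ≈ 789.760 ms.

789.8 ms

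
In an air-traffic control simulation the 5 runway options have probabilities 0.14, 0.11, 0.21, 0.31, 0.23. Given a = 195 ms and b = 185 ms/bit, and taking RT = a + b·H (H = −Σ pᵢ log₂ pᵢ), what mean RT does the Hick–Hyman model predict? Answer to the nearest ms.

Entropy contributions −pᵢ log₂ pᵢ: 0.3971, 0.3503, 0.4728, 0.5238, 0.4877; sum H = 2.2317 bits.
RT = a + bH = 195 + 185·2.2317 = 607.86 ms.

608 ms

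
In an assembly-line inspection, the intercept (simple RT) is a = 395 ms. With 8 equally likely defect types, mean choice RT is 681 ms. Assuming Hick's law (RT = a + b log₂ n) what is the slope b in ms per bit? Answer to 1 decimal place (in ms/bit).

log₂(8) = 3 bits.
b = (RT − a)/log₂ n = (681 − 395) / 3 = 95.333 ms/bit.

95.3 ms/bit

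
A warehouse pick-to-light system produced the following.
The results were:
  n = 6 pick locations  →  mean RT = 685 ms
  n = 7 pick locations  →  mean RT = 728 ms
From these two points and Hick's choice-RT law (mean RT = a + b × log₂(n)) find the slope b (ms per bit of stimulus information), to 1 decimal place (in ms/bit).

193.4 ms/bit

b = (RT₂ − RT₁)/(log₂ n₂ − log₂ n₁) = (728 − 685)/(2.8074 − 2.5850) = 193.352 ms/bit.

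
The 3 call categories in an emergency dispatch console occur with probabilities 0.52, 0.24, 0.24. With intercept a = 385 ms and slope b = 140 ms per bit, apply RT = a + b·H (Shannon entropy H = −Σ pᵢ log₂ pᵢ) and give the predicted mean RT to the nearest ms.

H = 0.52·log₂(1/0.52) + 0.24·log₂(1/0.24) + 0.24·log₂(1/0.24) = 1.4788 bits.
RT = 385 + 140 × 1.4788 = 592.04 ms.

592 ms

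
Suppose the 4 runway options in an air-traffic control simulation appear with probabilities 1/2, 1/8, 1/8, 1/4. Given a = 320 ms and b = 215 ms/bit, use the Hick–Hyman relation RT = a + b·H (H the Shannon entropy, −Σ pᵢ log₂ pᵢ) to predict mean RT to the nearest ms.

696 ms

Each term −pᵢ log₂ pᵢ: 0.5·1 + 0.125·3 + 0.125·3 + 0.25·2; summed, H = 1.750 bits.
Mean RT = a + bH = 320 + 215·1.750 = 696.25 ms.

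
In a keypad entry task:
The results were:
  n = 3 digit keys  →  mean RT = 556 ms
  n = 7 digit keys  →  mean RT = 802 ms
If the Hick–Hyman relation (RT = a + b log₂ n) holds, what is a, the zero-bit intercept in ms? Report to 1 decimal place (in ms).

237.0 ms

Slope: b = (802 − 556) / (log₂ 7 − log₂ 3) = 246/1.2224 = 201.245 ms/bit.
a = RT₁ − b·log₂ n₁ = 556 − 201.245 × 1.5850 = 237.035 ms.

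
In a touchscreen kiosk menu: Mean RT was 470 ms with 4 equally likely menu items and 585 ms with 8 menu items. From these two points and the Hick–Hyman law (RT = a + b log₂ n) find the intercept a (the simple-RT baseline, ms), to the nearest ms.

240 ms

Slope: b = (585 − 470) / (log₂ 8 − log₂ 4) = 115/1.0000 = 115 ms/bit.
a = RT₁ − b·log₂ n₁ = 470 − 115 × 2 = 240.000 ms.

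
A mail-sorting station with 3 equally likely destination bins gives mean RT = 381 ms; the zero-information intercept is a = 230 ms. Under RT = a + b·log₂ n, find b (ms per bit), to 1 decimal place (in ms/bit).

95.3 ms/bit

3 alternatives carry log₂ 3 = 1.5850 bits; the choice cost is 381 − 230 = 151 ms, so b = 151/1.5850 = 95.270 ms/bit.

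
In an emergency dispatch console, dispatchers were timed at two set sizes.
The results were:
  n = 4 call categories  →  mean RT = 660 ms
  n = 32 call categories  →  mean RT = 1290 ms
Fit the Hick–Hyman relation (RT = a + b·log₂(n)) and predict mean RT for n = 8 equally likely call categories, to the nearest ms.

870 ms

RT is linear in log₂ n, so two points fix the line:
  b = (1290 − 660) / (log₂ 32 − log₂ 4) = 630 / (5 − 2) = 210 ms/bit
  a = 660 − 210 × 2 = 240 ms
Then RT(8) = 240 + 210 × log₂ 8 = 240 + 210 × 3 ≈ 870.000 ms.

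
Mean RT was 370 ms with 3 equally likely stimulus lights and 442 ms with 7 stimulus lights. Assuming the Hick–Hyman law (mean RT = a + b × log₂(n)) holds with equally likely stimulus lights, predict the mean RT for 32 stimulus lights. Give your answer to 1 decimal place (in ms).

571.1 ms

RT is linear in log₂ n, so two points fix the line:
  b = (442 − 370) / (log₂ 7 − log₂ 3) = 72 / (2.8074 − 1.5850) = 58.901 ms/bit
  a = 370 − 58.901 × 1.5850 = 276.644 ms
Then RT(32) = 276.644 + 58.901 × log₂ 32 = 276.644 + 58.901 × 5 ≈ 571.149 ms.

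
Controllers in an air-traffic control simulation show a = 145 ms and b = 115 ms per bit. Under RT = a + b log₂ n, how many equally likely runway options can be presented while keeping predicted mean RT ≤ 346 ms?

3

115·log₂ n ≤ 346 − 145 = 201, giving log₂ n ≤ 1.7478 and n ≤ 3.359. The largest whole number is 3.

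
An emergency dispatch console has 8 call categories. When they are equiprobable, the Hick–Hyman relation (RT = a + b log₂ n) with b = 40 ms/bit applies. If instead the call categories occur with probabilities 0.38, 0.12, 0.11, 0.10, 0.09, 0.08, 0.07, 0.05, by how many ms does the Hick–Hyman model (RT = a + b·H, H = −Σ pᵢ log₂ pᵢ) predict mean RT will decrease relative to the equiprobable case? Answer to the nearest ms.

The RT saving is b·ΔH. Equiprobable H₀ = log₂(8) = 3.0000 bits; with the given probabilities H = 2.6688 bits.
b·(H₀ − H) = 40 × (3.0000 − 2.6688) = 13.25 ms.

13 ms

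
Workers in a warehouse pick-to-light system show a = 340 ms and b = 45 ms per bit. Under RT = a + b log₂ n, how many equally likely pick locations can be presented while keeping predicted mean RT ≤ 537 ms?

45·log₂ n ≤ 537 − 340 = 197, giving log₂ n ≤ 4.3778 and n ≤ 20.789. The largest whole number is 20.

20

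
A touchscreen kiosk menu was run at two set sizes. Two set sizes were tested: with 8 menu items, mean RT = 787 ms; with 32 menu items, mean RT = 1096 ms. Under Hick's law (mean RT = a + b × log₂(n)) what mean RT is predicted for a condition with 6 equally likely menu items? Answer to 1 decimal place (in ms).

RT is linear in log₂ n, so two points fix the line:
  b = (1096 − 787) / (log₂ 32 − log₂ 8) = 309 / (5 − 3) = 154.500 ms/bit
  a = 787 − 154.500 × 3 = 323.500 ms
Then RT(6) = 323.500 + 154.500 × log₂ 6 = 323.500 + 154.500 × 2.5850 ≈ 722.877 ms.

722.9 ms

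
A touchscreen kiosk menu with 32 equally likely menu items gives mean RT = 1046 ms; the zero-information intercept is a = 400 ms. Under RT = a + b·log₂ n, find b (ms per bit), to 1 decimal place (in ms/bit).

129.2 ms/bit

b = (1046 − 400) / log₂(32) = 646 / 5 = 129.200 ms/bit.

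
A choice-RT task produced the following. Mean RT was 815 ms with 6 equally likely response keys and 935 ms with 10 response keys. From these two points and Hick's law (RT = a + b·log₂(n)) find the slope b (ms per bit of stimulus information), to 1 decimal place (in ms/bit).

162.8 ms/bit

b = (RT₂ − RT₁)/(log₂ n₂ − log₂ n₁) = (935 − 815)/(3.3219 − 2.5850) = 162.830 ms/bit.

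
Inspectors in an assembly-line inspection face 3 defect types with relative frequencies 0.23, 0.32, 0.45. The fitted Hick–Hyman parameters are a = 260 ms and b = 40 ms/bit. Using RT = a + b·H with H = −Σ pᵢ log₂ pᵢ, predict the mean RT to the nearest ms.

Entropy contributions −pᵢ log₂ pᵢ: 0.4877, 0.5260, 0.5184; sum H = 1.5321 bits.
RT = a + bH = 260 + 40·1.5321 = 321.28 ms.

321 ms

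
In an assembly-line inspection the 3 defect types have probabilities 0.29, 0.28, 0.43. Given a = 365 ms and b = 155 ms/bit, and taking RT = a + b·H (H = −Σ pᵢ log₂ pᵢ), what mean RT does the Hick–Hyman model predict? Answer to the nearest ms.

606 ms

H = 0.29·log₂(1/0.29) + 0.28·log₂(1/0.28) + 0.43·log₂(1/0.43) = 1.5557 bits.
RT = 365 + 155 × 1.5557 = 606.13 ms.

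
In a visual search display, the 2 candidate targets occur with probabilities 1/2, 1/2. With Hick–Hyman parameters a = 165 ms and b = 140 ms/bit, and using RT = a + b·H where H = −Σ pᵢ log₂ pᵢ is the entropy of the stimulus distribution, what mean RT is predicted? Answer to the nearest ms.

305 ms

H = −Σ pᵢ log₂ pᵢ = 0.5·1 + 0.5·1 = 1.000 bits.
RT = 165 + 140 × 1.000 = 305.00 ms.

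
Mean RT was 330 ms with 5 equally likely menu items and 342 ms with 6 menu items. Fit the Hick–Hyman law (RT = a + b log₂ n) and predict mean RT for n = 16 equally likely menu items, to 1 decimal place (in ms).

Fit slope and intercept:
  b = (342 − 330) / (log₂ 6 − log₂ 5) = 12 / (2.5850 − 2.3219) = 45.621 ms/bit
  a = 330 − 45.621 × 2.3219 = 224.070 ms
Then RT(16) = 224.070 + 45.621 × log₂ 16 = 224.070 + 45.621 × 4 ≈ 406.556 ms.

406.6 ms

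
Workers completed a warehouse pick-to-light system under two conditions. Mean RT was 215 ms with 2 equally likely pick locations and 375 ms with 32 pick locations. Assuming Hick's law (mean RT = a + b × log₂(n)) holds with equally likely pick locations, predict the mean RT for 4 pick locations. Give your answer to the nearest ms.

255 ms

RT is linear in log₂ n, so two points fix the line:
  b = (375 − 215) / (log₂ 32 − log₂ 2) = 160 / (5 − 1) = 40 ms/bit
  a = 215 − 40 × 1 = 175 ms
Then RT(4) = 175 + 40 × log₂ 4 = 175 + 40 × 2 ≈ 255.000 ms.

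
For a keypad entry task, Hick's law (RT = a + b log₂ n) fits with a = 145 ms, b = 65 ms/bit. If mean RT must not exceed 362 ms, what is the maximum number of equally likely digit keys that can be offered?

65·log₂ n ≤ 362 − 145 = 217, giving log₂ n ≤ 3.3385 and n ≤ 10.115. The largest whole number is 10.

10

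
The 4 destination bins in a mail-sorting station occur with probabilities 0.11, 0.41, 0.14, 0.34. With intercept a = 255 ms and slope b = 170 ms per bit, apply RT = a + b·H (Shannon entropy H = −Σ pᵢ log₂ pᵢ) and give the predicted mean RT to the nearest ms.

562 ms

H = 0.11·log₂(1/0.11) + 0.41·log₂(1/0.41) + 0.14·log₂(1/0.14) + 0.34·log₂(1/0.34) = 1.8040 bits.
RT = 255 + 170 × 1.8040 = 561.67 ms.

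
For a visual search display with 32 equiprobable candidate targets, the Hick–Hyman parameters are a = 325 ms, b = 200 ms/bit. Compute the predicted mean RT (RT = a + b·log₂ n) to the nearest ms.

1325 ms

log₂(32) = 5 bits, so RT = 325 + 200 × 5 ≈ 1325.000 ms.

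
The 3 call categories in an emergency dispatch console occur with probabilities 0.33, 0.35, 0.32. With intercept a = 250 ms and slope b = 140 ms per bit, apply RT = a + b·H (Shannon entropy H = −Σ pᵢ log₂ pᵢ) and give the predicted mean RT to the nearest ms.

H = 0.33·log₂(1/0.33) + 0.35·log₂(1/0.35) + 0.32·log₂(1/0.32) = 1.5840 bits.
RT = 250 + 140 × 1.5840 = 471.75 ms.

472 ms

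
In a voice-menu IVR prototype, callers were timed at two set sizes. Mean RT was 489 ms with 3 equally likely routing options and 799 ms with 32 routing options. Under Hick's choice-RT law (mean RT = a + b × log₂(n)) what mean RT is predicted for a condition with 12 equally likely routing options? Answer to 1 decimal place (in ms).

670.5 ms

With log₂ n on the abscissa the relation is linear; from the two conditions:
  b = (799 − 489) / (log₂ 32 − log₂ 3) = 310 / (5 − 1.5850) = 90.775 ms/bit
  a = 489 − 90.775 × 1.5850 = 345.125 ms
Then RT(12) = 345.125 + 90.775 × log₂ 12 = 345.125 + 90.775 × 3.5850 ≈ 670.550 ms.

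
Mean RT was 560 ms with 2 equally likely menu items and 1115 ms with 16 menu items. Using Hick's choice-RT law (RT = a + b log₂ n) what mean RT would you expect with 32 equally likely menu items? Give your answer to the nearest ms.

1300 ms

Fit slope and intercept:
  b = (1115 − 560) / (log₂ 16 − log₂ 2) = 555 / (4 − 1) = 185 ms/bit
  a = 560 − 185 × 1 = 375 ms
Then RT(32) = 375 + 185 × log₂ 32 = 375 + 185 × 5 ≈ 1300.000 ms.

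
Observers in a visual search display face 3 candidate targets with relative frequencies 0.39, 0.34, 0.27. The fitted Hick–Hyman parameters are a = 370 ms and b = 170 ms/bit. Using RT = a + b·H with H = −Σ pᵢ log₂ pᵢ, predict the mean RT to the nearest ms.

Entropy contributions −pᵢ log₂ pᵢ: 0.5298, 0.5292, 0.5100; sum H = 1.5690 bits.
RT = a + bH = 370 + 170·1.5690 = 636.73 ms.

637 ms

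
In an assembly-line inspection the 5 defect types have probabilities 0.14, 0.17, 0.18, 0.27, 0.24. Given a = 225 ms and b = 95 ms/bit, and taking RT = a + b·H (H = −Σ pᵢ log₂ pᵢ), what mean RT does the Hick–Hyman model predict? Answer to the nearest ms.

Entropy contributions −pᵢ log₂ pᵢ: 0.3971, 0.4346, 0.4453, 0.5100, 0.4941; sum H = 2.2812 bits.
RT = a + bH = 225 + 95·2.2812 = 441.71 ms.

442 ms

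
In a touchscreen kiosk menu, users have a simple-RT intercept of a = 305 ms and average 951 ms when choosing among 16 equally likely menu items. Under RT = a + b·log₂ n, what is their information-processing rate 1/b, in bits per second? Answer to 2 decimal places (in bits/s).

6.19 bits/s

Choice component = 951 − 305 = 646 ms over log₂(16) = 4 bits.
b = 646 / 4 = 161.500 ms/bit, so 1/b = 6.192 bits/s.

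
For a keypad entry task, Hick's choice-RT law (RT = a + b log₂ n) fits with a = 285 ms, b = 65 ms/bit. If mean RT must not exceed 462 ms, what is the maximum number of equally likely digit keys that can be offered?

65·log₂ n ≤ 462 − 285 = 177, giving log₂ n ≤ 2.7231 and n ≤ 6.603. The largest whole number is 6.

6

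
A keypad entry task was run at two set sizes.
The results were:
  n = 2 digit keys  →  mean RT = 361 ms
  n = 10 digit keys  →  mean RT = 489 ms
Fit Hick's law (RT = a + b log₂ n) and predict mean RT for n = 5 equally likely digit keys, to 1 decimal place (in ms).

RT is linear in log₂ n, so two points fix the line:
  b = (489 − 361) / (log₂ 10 − log₂ 2) = 128 / (3.3219 − 1) = 55.127 ms/bit
  a = 361 − 55.127 × 1 = 305.873 ms
Then RT(5) = 305.873 + 55.127 × log₂ 5 = 305.873 + 55.127 × 2.3219 ≈ 433.873 ms.

433.9 ms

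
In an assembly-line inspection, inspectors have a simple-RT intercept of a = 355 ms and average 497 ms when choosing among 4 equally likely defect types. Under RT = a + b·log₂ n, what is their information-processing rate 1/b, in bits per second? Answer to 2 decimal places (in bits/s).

14.08 bits/s

b = (497 − 355)/log₂ 4 = 142/2 = 71.000 ms per bit = 0.07100 s/bit; the reciprocal is 14.085 bits/s.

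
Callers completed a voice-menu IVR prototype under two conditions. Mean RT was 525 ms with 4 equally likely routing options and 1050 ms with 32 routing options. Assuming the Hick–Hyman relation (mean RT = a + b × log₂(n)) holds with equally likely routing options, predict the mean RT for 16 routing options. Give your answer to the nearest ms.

875 ms

Fit slope and intercept:
  b = (1050 − 525) / (log₂ 32 − log₂ 4) = 525 / (5 − 2) = 175 ms/bit
  a = 525 − 175 × 2 = 175 ms
Then RT(16) = 175 + 175 × log₂ 16 = 175 + 175 × 4 ≈ 875.000 ms.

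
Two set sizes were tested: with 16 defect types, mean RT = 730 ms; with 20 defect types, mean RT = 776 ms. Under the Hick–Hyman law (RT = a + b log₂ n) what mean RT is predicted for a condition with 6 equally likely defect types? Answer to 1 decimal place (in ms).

With log₂ n on the abscissa the relation is linear; from the two conditions:
  b = (776 − 730) / (log₂ 20 − log₂ 16) = 46 / (4.3219 − 4) = 142.889 ms/bit
  a = 730 − 142.889 × 4 = 158.444 ms
Then RT(6) = 158.444 + 142.889 × log₂ 6 = 158.444 + 142.889 × 2.5850 ≈ 527.807 ms.

527.8 ms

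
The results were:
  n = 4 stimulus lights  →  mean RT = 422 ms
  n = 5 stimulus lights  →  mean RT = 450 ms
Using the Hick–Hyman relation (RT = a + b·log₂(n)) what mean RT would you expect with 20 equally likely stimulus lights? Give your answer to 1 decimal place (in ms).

624.0 ms

With log₂ n on the abscissa the relation is linear; from the two conditions:
  b = (450 − 422) / (log₂ 5 − log₂ 4) = 28 / (2.3219 − 2) = 86.976 ms/bit
  a = 422 − 86.976 × 2 = 248.048 ms
Then RT(20) = 248.048 + 86.976 × log₂ 20 = 248.048 + 86.976 × 4.3219 ≈ 623.952 ms.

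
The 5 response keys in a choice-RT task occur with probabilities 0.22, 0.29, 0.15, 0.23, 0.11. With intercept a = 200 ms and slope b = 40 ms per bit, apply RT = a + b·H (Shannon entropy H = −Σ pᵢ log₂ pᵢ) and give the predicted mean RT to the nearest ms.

290 ms

Entropy contributions −pᵢ log₂ pᵢ: 0.4806, 0.5179, 0.4105, 0.4877, 0.3503; sum H = 2.2470 bits.
RT = a + bH = 200 + 40·2.2470 = 289.88 ms.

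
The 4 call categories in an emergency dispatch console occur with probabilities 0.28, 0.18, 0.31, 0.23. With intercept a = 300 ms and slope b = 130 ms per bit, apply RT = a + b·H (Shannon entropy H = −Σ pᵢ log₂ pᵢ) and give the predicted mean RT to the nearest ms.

556 ms

H = 0.28·log₂(1/0.28) + 0.18·log₂(1/0.18) + 0.31·log₂(1/0.31) + 0.23·log₂(1/0.23) = 1.9710 bits.
RT = 300 + 130 × 1.9710 = 556.23 ms.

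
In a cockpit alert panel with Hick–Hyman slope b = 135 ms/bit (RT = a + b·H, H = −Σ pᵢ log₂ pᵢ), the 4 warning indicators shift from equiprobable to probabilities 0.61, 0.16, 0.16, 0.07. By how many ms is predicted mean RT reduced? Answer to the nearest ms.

61 ms

Equiprobable entropy H₀ = log₂ 4 = 2.0000 bits.
Skewed entropy H = −Σ pᵢ log₂ pᵢ = 1.5496 bits.
ΔRT = b·(H₀ − H) = 135 × 0.4504 = 60.81 ms.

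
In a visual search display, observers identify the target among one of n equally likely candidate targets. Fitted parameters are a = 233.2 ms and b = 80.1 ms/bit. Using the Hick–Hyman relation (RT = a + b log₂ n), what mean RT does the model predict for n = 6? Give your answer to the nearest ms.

log₂(6) = 2.5850 bits, so RT = 233.2 + 80.1 × 2.5850 ≈ 440.255 ms.

440 ms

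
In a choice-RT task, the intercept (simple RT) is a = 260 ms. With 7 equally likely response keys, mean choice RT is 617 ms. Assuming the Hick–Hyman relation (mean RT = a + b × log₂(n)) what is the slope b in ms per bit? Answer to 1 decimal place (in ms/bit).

b = (617 − 260) / log₂(7) = 357 / 2.8074 = 127.166 ms/bit.

127.2 ms/bit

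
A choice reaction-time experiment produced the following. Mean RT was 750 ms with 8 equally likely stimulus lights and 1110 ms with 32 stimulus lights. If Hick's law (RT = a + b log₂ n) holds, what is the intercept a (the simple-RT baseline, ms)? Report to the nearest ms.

The slope on a log₂ axis is (1110 − 750) / (5 − 3) = 180 ms/bit.
Intercept: a = 750 − 180·log₂(8) = 210.000 ms.

210 ms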